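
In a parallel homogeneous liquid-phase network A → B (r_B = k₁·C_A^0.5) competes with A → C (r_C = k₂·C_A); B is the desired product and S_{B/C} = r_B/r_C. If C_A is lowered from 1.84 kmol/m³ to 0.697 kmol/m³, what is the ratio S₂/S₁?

1.62

S_{B/C} = (k₁/k₂)·C_A^-0.5, so S₂/S₁ = (C_{A,2}/C_{A,1})^-0.5.
= (0.697/1.84)^(-0.5) = (0.3788)^(-0.5) = 1.62.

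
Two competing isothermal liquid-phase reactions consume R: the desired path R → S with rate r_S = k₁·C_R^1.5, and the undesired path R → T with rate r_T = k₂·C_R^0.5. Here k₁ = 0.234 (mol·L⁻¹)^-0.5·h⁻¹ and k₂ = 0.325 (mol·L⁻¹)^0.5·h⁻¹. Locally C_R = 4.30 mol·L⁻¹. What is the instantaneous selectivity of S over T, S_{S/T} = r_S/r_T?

S_{S/T} = r_S/r_T = (k₁·C_R^1.5)/(k₂·C_R^0.5) = (k₁/k₂)·C_R.
= (0.234×4.300^1.5) / (0.325×4.300^0.5) = 2.087/0.6739 = 3.10.

3.10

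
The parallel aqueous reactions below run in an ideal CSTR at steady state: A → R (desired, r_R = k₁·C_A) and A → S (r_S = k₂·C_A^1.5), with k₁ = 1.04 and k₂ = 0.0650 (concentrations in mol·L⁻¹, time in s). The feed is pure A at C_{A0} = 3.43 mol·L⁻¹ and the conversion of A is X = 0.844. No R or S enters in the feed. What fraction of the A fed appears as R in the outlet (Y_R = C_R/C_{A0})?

0.807

Exit C_A = C_{A0}(1−X) = 3.43×0.156 = 0.5351 mol·L⁻¹.
Rates in a CSTR are evaluated at the outlet concentration: r_R = 1.04×0.5351 = 0.5565, r_S = 0.0650×0.5351^1.5 = 0.02544.
Fraction of consumed A going to R: r_R/(r_R+r_S) = 0.9563.
C_R = 0.9563·C_{A0}·X = 0.9563×3.43×0.844 = 2.77 mol·L⁻¹; Y_R = C_R/C_{A0} = 0.807.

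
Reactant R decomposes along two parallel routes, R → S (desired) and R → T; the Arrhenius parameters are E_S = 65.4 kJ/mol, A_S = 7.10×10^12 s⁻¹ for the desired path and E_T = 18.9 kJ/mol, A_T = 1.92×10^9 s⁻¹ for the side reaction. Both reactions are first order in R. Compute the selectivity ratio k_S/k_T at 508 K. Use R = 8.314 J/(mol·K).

0.0612

Since both paths have the same order in R, the concentration cancels and S_{S/T} = k_S/k_T = (A_S/A_T)·exp[(E_T−E_S)/(RT)].
(E_T−E_S)/(RT) = (18.9−65.4)×10³/(8.314×508) = -46500/4224 = -11.01.
k_S/k_T = (7.10×10^12/1.92×10^9)·exp(-11.01) = 3698 × 1.654×10^-5 = 0.0612.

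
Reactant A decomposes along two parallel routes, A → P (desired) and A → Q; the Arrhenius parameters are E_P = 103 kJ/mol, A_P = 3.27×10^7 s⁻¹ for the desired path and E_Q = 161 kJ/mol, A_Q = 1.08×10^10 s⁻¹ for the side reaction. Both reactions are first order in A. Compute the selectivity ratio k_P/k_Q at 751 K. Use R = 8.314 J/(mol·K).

32.8

Since both paths have the same order in A, the concentration cancels and S_{P/Q} = k_P/k_Q = (A_P/A_Q)·exp[(E_Q−E_P)/(RT)].
(E_Q−E_P)/(RT) = (161−103)×10³/(8.314×751) = 58000/6244 = 9.289.
k_P/k_Q = (3.27×10^7/1.08×10^10)·exp(9.289) = 0.003028 × 10820 = 32.8.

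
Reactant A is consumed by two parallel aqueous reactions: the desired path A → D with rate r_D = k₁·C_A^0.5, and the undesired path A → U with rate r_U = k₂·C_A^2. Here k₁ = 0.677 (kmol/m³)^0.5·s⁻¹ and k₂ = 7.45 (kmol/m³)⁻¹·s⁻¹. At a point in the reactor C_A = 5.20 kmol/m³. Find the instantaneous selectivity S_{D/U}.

S_{D/U} = r_D/r_U = (k₁·C_A^0.5)/(k₂·C_A^2) = (k₁/k₂)·C_A^-1.5.
= (0.677×5.200^0.5) / (7.45×5.200^2) = 1.544/201.4 = 0.00766.

0.00766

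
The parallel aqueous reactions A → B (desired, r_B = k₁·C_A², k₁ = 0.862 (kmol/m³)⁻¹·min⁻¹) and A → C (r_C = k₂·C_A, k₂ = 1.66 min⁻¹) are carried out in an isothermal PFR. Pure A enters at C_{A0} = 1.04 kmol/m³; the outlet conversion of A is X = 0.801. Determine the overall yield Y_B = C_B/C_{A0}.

C_A = C_{A0}(1−X) = 0.2070 kmol/m³.
Along a PFR/batch, dC_C/dC_A = −r_C/(r_B+r_C) = −k₂/(k₂+k₁·C_A).
Integrating from C_{A0} to C_A: C_C = (1.66/0.862)·ln[(1.66+0.862·1.04)/(1.66+0.862·0.207)] = 1.926·ln(2.556/1.838) = 0.6350 kmol/m³.
Then C_B = (C_{A0}−C_A) − C_C = 0.8330 − 0.6350 = 0.1980 kmol/m³.
Y_B = C_B/C_{A0} = 0.1980/1.04 = 0.190.

0.190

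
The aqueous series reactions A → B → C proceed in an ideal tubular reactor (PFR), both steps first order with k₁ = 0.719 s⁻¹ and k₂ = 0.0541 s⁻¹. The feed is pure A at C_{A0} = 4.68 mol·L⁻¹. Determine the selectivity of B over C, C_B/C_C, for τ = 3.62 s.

Solving the coupled first-order balances gives C_B(τ) = [k₁/(k₂−k₁)]·C_{A0}·(e^(−k₁τ) − e^(−k₂τ)).
e^(−k₁τ) = e^(−0.719×3.62) = e^(−2.603) = 0.07407; e^(−k₂τ) = e^(−0.1958) = 0.8221.
C_B = 0.719×4.68/(0.0541−0.719) × (0.07407−0.8221) = (-5.061)×(-0.7481) = 3.786 mol·L⁻¹.
C_A = C_{A0}e^(−k₁τ) = 0.3466 mol·L⁻¹, so C_C = C_{A0}−C_A−C_B = 0.5475 mol·L⁻¹; C_B/C_C = 6.91.

6.91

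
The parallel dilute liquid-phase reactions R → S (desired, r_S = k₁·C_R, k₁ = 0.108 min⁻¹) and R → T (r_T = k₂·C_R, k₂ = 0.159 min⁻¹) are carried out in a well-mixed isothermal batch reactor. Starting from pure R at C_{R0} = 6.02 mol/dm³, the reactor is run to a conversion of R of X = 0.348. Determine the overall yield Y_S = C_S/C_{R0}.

C_R = C_{R0}(1−X) = 3.925 mol/dm³.
Both paths are first order in R, so the instantaneous fraction to S is constant: dC_S/d(−C_R) = k₁/(k₁+k₂) = 0.4045.
C_S = 0.4045·(C_{R0}−C_R) = 0.4045×2.095 = 0.847 mol/dm³.
Y_S = C_S/C_{R0} = 0.8474/6.02 = 0.141.

0.141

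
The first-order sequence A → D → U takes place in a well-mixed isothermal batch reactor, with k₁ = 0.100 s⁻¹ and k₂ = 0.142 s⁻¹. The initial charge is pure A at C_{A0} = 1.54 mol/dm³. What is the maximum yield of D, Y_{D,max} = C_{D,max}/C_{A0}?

At the optimum, C_{D,max}/C_{A0} = (k₁/k₂)^[k₂/(k₂−k₁)].
= (0.100/0.142)^(0.142/(0.142−0.100)) = (0.7042)^(3.381) = 0.3056.

0.306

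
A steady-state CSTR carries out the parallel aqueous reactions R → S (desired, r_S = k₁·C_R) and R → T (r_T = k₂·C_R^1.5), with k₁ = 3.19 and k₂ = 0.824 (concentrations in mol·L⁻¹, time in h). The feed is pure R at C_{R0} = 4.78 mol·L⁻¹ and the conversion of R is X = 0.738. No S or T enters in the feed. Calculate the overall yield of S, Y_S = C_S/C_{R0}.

Exit C_R = C_{R0}(1−X) = 4.78×0.262 = 1.252 mol·L⁻¹.
A CSTR operates uniformly at the exit composition, giving r_S = 3.995 and r_T = 1.155 (each k·C_R^n at C_R = 1.252).
Fraction of consumed R going to S: r_S/(r_S+r_T) = 0.7758.
C_S = 0.7758·C_{R0}·X = 0.7758×4.78×0.738 = 2.74 mol·L⁻¹; Y_S = C_S/C_{R0} = 0.573.

0.573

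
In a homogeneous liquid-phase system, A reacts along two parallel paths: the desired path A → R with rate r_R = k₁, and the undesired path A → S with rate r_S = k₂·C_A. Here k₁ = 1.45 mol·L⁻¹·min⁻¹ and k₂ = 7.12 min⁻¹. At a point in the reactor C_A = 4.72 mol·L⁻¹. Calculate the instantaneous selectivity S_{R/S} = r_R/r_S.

0.0431

S_{R/S} = r_R/r_S = (k₁)/(k₂·C_A) = (k₁/k₂)·C_A⁻¹.
= (1.45) / (7.12×4.720) = 1.450/33.61 = 0.0431.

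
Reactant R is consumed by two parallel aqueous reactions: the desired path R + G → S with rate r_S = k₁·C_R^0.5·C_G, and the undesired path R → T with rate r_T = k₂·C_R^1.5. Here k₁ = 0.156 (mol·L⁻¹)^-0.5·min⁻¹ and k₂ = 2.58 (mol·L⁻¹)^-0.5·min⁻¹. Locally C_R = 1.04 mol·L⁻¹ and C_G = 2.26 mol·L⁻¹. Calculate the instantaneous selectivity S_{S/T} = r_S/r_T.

0.131

S_{S/T} = r_S/r_T = (k₁·C_R^0.5·C_G)/(k₂·C_R^1.5) = (k₁/k₂)·C_R⁻¹·C_G.
= (0.156×1.040^0.5×2.260) / (2.58×1.040^1.5) = 0.3595/2.736 = 0.131.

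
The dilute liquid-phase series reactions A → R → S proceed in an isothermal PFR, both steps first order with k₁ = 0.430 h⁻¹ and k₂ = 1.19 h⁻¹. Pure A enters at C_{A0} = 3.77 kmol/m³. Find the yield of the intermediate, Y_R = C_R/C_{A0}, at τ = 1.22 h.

The intermediate concentration in a first-order A→B→C sequence is C_R = k₁C_{A0}(e^(−k₁τ) − e^(−k₂τ))/(k₂−k₁).
e^(−k₁τ) = e^(−0.430×1.22) = e^(−0.5246) = 0.5918; e^(−k₂τ) = e^(−1.452) = 0.2341.
C_R = 0.430×3.77/(1.19−0.430) × (0.5918−0.2341) = 2.133×0.3576 = 0.7629 kmol/m³.
Y_R = C_R/C_{A0} = 0.7629/3.77 = 0.202.

0.202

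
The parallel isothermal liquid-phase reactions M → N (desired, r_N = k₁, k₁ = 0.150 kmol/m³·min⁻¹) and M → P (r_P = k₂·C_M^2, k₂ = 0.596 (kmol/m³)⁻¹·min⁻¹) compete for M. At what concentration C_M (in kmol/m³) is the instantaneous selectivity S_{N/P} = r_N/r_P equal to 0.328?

0.876 kmol/m³

S_{N/P} = (k₁/k₂)·C_M^-2 ⇒ C_M = (S·k₂/k₁)^(-0.5).
= (0.328×0.596/0.150)^(-0.5) = (1.303)^(-0.5) = 0.876 kmol/m³.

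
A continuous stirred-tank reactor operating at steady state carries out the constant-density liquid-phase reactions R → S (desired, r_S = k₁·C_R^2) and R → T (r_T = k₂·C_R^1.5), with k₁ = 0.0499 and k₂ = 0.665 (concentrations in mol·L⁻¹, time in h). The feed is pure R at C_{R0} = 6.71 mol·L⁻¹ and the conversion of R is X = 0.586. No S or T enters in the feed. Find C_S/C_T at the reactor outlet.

Exit C_R = C_{R0}(1−X) = 6.71×0.414 = 2.778 mol·L⁻¹.
Rates in a CSTR are evaluated at the outlet concentration: r_S = 0.0499×2.778^2 = 0.3851, r_T = 0.665×2.778^1.5 = 3.079.
Overall selectivity = C_S/C_T = r_Sτ/(r_Tτ) = r_S/r_T = 0.125.

0.125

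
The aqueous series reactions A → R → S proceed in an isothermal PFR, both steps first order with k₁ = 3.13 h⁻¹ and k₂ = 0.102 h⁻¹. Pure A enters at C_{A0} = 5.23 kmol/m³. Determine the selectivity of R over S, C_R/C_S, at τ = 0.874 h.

For first-order series with pure A initially, C_R(τ) = k₁C_{A0}/(k₂−k₁)·(e^(−k₁τ) − e^(−k₂τ)).
e^(−k₁τ) = e^(−3.13×0.874) = e^(−2.736) = 0.06485; e^(−k₂τ) = e^(−0.08915) = 0.9147.
C_R = 3.13×5.23/(0.102−3.13) × (0.06485−0.9147) = (-5.406)×(-0.8499) = 4.594 kmol/m³.
C_A = C_{A0}e^(−k₁τ) = 0.3392 kmol/m³, so C_S = C_{A0}−C_A−C_R = 0.2963 kmol/m³; C_R/C_S = 15.5.

15.5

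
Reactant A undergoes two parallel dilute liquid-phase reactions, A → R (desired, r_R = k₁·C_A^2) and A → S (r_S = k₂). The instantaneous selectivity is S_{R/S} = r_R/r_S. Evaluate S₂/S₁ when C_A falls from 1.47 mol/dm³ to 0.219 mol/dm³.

S_{R/S} = (k₁/k₂)·C_A^2, so S₂/S₁ = (C_{A,2}/C_{A,1})^2.
= (0.219/1.47)^2 = (0.1490)^2 = 0.0222.
Selectivity toward R falls as C_A falls — high-concentration operation is favoured.

0.0222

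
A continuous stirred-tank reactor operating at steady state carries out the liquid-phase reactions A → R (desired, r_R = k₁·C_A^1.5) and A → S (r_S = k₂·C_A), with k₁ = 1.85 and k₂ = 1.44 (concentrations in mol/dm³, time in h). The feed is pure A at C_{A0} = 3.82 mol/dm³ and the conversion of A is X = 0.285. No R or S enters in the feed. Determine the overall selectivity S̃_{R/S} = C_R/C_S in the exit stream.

Exit C_A = C_{A0}(1−X) = 3.82×0.715 = 2.731 mol/dm³.
Rates in a CSTR are evaluated at the outlet concentration: r_R = 1.85×2.731^1.5 = 8.351, r_S = 1.44×2.731 = 3.933.
Overall selectivity = C_R/C_S = r_Rτ/(r_Sτ) = r_R/r_S = 2.12.

2.12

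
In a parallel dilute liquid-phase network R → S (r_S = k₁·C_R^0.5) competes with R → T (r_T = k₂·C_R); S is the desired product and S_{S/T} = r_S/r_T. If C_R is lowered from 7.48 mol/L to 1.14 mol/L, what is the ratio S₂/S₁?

2.56

S_{S/T} = (k₁/k₂)·C_R^-0.5, so S₂/S₁ = (C_{R,2}/C_{R,1})^-0.5.
= (1.14/7.48)^(-0.5) = (0.1524)^(-0.5) = 2.56.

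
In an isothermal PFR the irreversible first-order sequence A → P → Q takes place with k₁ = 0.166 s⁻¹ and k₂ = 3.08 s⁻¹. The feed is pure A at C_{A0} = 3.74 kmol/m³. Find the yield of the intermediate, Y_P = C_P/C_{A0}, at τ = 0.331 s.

0.0334

Solving the coupled first-order balances gives C_P(τ) = [k₁/(k₂−k₁)]·C_{A0}·(e^(−k₁τ) − e^(−k₂τ)).
e^(−k₁τ) = e^(−0.166×0.331) = e^(−0.05495) = 0.9465; e^(−k₂τ) = e^(−1.019) = 0.3608.
C_P = 0.166×3.74/(3.08−0.166) × (0.9465−0.3608) = 0.2131×0.5858 = 0.1248 kmol/m³.
Y_P = C_P/C_{A0} = 0.1248/3.74 = 0.0334.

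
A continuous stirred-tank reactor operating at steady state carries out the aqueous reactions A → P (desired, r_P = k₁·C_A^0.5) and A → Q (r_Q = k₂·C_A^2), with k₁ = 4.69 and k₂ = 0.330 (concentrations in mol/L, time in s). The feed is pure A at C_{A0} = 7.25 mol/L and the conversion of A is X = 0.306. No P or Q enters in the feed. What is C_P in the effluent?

Exit C_A = C_{A0}(1−X) = 7.25×0.694 = 5.031 mol/L.
Rates in a CSTR are evaluated at the outlet concentration: r_P = 4.69×5.031^0.5 = 10.52, r_Q = 0.330×5.031^2 = 8.354.
Fraction of consumed A going to P: r_P/(r_P+r_Q) = 0.5574.
C_P = 0.5574·C_{A0}·X = 0.5574×7.25×0.306 = 1.24 mol/L.

1.24 mol/L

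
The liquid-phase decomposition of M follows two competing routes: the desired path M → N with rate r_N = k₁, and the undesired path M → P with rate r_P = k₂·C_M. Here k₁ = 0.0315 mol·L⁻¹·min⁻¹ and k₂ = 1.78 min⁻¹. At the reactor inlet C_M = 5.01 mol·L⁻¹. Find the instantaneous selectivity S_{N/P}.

S_{N/P} = r_N/r_P = (k₁)/(k₂·C_M) = (k₁/k₂)·C_M⁻¹.
= (0.0315) / (1.78×5.010) = 0.03150/8.918 = 0.00353.
The undesired path is higher order in M, so low C_M (CSTR or dilute feed) favours N.

0.00353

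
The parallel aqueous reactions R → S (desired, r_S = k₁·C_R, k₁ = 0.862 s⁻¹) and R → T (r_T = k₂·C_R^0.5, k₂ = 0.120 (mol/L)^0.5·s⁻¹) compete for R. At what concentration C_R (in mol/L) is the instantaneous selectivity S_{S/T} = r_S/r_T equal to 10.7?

S_{S/T} = (k₁/k₂)·C_R^0.5 ⇒ C_R = (S·k₂/k₁)^(2).
= (10.7×0.120/0.862)^(2) = (1.490)^(2) = 2.22 mol/L.

2.22 mol/L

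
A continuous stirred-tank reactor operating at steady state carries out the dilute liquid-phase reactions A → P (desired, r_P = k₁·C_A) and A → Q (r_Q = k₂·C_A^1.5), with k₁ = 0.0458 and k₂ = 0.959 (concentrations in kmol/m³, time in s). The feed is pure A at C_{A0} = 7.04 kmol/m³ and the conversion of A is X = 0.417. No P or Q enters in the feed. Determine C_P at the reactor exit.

0.0676 kmol/m³

Exit C_A = C_{A0}(1−X) = 7.04×0.583 = 4.104 kmol/m³.
In a CSTR the entire volume is at exit conditions, so r_P = 0.0458×4.104 = 0.1880 and r_Q = 0.959×4.104^1.5 = 7.974.
Fraction of consumed A going to P: r_P/(r_P+r_Q) = 0.02303.
C_P = 0.02303·C_{A0}·X = 0.02303×7.04×0.417 = 0.0676 kmol/m³.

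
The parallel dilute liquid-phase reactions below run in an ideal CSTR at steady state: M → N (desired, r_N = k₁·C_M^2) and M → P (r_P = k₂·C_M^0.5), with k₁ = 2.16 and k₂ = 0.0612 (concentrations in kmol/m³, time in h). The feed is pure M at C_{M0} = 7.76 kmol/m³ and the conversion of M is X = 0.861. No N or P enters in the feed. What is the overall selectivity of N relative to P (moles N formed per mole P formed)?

39.5

Exit C_M = C_{M0}(1−X) = 7.76×0.139 = 1.079 kmol/m³.
Rates in a CSTR are evaluated at the outlet concentration: r_N = 2.16×1.079^2 = 2.513, r_P = 0.0612×1.079^0.5 = 0.06356.
Overall selectivity = C_N/C_P = r_Nτ/(r_Pτ) = r_N/r_P = 39.5.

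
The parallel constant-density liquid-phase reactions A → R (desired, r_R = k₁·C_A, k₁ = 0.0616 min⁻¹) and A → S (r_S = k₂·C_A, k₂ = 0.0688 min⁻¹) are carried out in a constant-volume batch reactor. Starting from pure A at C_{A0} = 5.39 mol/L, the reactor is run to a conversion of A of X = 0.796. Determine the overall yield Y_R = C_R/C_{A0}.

0.376

C_A = C_{A0}(1−X) = 1.100 mol/L.
Both paths are first order in A, so the instantaneous fraction to R is constant: dC_R/d(−C_A) = k₁/(k₁+k₂) = 0.4724.
C_R = 0.4724·(C_{A0}−C_A) = 0.4724×4.290 = 2.03 mol/L.
Y_R = C_R/C_{A0} = 2.027/5.39 = 0.376.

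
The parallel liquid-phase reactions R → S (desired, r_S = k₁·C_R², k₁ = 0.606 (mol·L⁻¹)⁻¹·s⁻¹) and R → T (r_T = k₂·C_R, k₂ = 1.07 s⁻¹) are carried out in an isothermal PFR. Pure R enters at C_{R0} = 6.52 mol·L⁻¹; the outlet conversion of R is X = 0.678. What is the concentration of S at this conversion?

C_R = C_{R0}(1−X) = 2.099 mol·L⁻¹.
Along a PFR/batch, dC_T/dC_R = −r_T/(r_S+r_T) = −k₂/(k₂+k₁·C_R).
Integrating from C_{R0} to C_R: C_T = (1.07/0.606)·ln[(1.07+0.606·6.52)/(1.07+0.606·2.10)] = 1.766·ln(5.021/2.342) = 1.346 mol·L⁻¹.
Then C_S = (C_{R0}−C_R) − C_T = 4.421 − 1.346 = 3.074 mol·L⁻¹.

3.07 mol·L⁻¹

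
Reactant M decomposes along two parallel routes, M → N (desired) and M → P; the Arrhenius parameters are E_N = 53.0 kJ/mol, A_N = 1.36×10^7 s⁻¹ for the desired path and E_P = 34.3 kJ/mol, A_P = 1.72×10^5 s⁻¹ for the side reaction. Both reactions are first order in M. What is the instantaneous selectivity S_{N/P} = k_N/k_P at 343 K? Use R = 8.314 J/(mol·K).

0.112

With equal orders, S_{N/P} = k_N/k_P = (A_N/A_P)·exp[(E_P−E_N)/(RT)].
(E_P−E_N)/(RT) = (34.3−53.0)×10³/(8.314×343) = -18700/2852 = -6.557.
k_N/k_P = (1.36×10^7/1.72×10^5)·exp(-6.557) = 79.07 × 0.001419 = 0.112.
Since E_N > E_P, raising the temperature improves selectivity toward N.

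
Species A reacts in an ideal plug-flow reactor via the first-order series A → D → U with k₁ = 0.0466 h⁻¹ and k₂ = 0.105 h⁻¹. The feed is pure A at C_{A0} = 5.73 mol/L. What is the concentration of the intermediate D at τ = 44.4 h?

The intermediate concentration in a first-order A→B→C sequence is C_D = k₁C_{A0}(e^(−k₁τ) − e^(−k₂τ))/(k₂−k₁).
e^(−k₁τ) = e^(−0.0466×44.4) = e^(−2.069) = 0.1263; e^(−k₂τ) = e^(−4.662) = 0.009448.
C_D = 0.0466×5.73/(0.105−0.0466) × (0.1263−0.009448) = 4.572×0.1169 = 0.5343 mol/L.

0.534 mol/L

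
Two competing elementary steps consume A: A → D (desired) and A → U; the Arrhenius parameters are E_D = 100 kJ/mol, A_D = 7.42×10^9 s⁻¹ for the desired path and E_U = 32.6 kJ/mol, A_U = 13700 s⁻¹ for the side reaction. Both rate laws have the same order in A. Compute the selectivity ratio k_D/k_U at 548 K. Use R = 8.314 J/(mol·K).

0.204

Since both paths have the same order in A, the concentration cancels and S_{D/U} = k_D/k_U = (A_D/A_U)·exp[(E_U−E_D)/(RT)].
(E_U−E_D)/(RT) = (32.6−100)×10³/(8.314×548) = -67400/4556 = -14.79.
k_D/k_U = (7.42×10^9/13700)·exp(-14.79) = 5.416×10^5 × 3.761×10^-7 = 0.204.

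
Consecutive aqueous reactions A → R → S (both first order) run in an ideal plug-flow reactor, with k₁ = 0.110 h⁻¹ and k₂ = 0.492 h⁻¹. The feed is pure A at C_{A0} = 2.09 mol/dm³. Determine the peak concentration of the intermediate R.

For a first-order series the maximum intermediate yield is C_{R,max}/C_{A0} = (k₁/k₂)^[k₂/(k₂−k₁)].
= (0.110/0.492)^(0.492/(0.492−0.110)) = (0.2236)^(1.288) = 0.1452.
C_{R,max} = 0.1452×2.09 = 0.304 mol/dm³.

0.304 mol/dm³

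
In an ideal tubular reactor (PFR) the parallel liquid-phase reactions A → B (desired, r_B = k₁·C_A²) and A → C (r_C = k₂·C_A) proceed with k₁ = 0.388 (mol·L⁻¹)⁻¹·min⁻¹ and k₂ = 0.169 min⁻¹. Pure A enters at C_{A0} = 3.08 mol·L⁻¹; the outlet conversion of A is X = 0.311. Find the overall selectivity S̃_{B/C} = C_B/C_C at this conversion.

C_A = C_{A0}(1−X) = 2.122 mol·L⁻¹.
Along a PFR/batch, dC_C/dC_A = −r_C/(r_B+r_C) = −k₂/(k₂+k₁·C_A).
Integrating from C_{A0} to C_A: C_C = (0.169/0.388)·ln[(0.169+0.388·3.08)/(0.169+0.388·2.12)] = 0.4356·ln(1.364/0.9924) = 0.1386 mol·L⁻¹.
Then C_B = (C_{A0}−C_A) − C_C = 0.9579 − 0.1386 = 0.8193 mol·L⁻¹.
S̃_{B/C} = C_B/C_C = 0.8193/0.1386 = 5.91.

5.91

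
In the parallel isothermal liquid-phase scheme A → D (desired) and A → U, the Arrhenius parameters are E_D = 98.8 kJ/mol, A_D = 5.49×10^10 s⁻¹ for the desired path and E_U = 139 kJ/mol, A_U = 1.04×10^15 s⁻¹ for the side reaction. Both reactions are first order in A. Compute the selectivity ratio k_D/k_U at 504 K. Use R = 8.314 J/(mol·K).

k_D/k_U = (A_D/A_U)·exp[−(E_D−E_U)/(RT)] = (A_D/A_U)·exp[(E_U−E_D)/(RT)].
(E_U−E_D)/(RT) = (139−98.8)×10³/(8.314×504) = 40200/4190 = 9.594.
k_D/k_U = (5.49×10^10/1.04×10^15)·exp(9.594) = 5.279×10^-5 × 14672 = 0.775.
Since E_D < E_U, lowering the temperature improves selectivity toward D.

0.775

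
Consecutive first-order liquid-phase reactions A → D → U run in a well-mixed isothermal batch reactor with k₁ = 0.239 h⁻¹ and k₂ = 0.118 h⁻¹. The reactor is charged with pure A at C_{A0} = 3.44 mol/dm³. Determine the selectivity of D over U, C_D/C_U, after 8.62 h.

For first-order series with pure A initially, C_D(t) = k₁C_{A0}/(k₂−k₁)·(e^(−k₁t) − e^(−k₂t)).
e^(−k₁t) = e^(−0.239×8.62) = e^(−2.060) = 0.1274; e^(−k₂t) = e^(−1.017) = 0.3616.
C_D = 0.239×3.44/(0.118−0.239) × (0.1274−0.3616) = (-6.795)×(-0.2342) = 1.591 mol/dm³.
C_A = C_{A0}e^(−k₁t) = 0.4384 mol/dm³, so C_U = C_{A0}−C_A−C_D = 1.410 mol/dm³; C_D/C_U = 1.13.

1.13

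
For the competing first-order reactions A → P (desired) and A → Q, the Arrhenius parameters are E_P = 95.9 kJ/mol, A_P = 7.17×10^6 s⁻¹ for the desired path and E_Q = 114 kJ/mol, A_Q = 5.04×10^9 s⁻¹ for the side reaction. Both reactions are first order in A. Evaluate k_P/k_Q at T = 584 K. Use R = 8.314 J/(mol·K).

With equal orders, S_{P/Q} = k_P/k_Q = (A_P/A_Q)·exp[(E_Q−E_P)/(RT)].
(E_Q−E_P)/(RT) = (114−95.9)×10³/(8.314×584) = 18100/4855 = 3.728.
k_P/k_Q = (7.17×10^6/5.04×10^9)·exp(3.728) = 0.001423 × 41.59 = 0.0592.
Since E_P < E_Q, lowering the temperature improves selectivity toward P.

0.0592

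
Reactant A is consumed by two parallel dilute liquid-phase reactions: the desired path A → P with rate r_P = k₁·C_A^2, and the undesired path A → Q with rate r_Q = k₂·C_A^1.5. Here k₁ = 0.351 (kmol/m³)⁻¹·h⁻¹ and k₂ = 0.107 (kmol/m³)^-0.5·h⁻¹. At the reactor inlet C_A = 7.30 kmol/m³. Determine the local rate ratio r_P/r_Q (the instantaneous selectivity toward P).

S_{P/Q} = r_P/r_Q = (k₁·C_A^2)/(k₂·C_A^1.5) = (k₁/k₂)·C_A^0.5.
= (0.351×7.300^2) / (0.107×7.300^1.5) = 18.70/2.110 = 8.86.
Since the desired path is higher order in A, keeping C_A high (PFR or concentrated feed) favours P.

8.86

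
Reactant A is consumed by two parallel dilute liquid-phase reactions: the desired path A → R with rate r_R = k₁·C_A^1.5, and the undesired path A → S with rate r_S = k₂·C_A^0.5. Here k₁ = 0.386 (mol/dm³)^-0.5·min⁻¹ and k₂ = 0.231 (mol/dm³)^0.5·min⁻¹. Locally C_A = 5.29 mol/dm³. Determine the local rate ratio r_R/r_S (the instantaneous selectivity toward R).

S_{R/S} = r_R/r_S = (k₁·C_A^1.5)/(k₂·C_A^0.5) = (k₁/k₂)·C_A.
= (0.386×5.290^1.5) / (0.231×5.290^0.5) = 4.696/0.5313 = 8.84.

8.84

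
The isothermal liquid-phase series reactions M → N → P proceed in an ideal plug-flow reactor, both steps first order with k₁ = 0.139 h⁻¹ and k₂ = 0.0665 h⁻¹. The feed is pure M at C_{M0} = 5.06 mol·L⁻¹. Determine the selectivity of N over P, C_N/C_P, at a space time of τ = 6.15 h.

3.93

For first-order series with pure M initially, C_N(τ) = k₁C_{M0}/(k₂−k₁)·(e^(−k₁τ) − e^(−k₂τ)).
e^(−k₁τ) = e^(−0.139×6.15) = e^(−0.8549) = 0.4253; e^(−k₂τ) = e^(−0.4090) = 0.6643.
C_N = 0.139×5.06/(0.0665−0.139) × (0.4253−0.6643) = (-9.701)×(-0.2390) = 2.318 mol·L⁻¹.
C_M = C_{M0}e^(−k₁τ) = 2.152 mol·L⁻¹, so C_P = C_{M0}−C_M−C_N = 0.5893 mol·L⁻¹; C_N/C_P = 3.93.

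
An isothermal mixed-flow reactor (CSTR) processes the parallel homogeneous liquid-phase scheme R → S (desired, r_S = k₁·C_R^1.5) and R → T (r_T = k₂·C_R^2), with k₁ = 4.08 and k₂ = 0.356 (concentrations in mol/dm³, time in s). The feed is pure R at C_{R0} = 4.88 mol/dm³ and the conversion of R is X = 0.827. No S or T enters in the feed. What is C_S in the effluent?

3.74 mol/dm³

Exit C_R = C_{R0}(1−X) = 4.88×0.173 = 0.8442 mol/dm³.
A CSTR operates uniformly at the exit composition, giving r_S = 3.165 and r_T = 0.2537 (each k·C_R^n at C_R = 0.8442).
Fraction of consumed R going to S: r_S/(r_S+r_T) = 0.9258.
C_S = 0.9258·C_{R0}·X = 0.9258×4.88×0.827 = 3.74 mol/dm³.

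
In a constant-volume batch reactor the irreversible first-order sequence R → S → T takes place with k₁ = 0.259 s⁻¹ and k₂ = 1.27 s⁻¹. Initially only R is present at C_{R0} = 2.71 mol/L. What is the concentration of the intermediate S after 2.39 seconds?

0.340 mol/L

For first-order series with pure R initially, C_S(t) = k₁C_{R0}/(k₂−k₁)·(e^(−k₁t) − e^(−k₂t)).
e^(−k₁t) = e^(−0.259×2.39) = e^(−0.6190) = 0.5385; e^(−k₂t) = e^(−3.035) = 0.04806.
C_S = 0.259×2.71/(1.27−0.259) × (0.5385−0.04806) = 0.6943×0.4904 = 0.3405 mol/L.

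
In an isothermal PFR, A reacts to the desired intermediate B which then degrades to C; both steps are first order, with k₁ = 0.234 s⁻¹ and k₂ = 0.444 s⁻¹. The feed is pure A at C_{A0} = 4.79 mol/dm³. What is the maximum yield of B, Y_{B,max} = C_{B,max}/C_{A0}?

For a first-order series the maximum intermediate yield is C_{B,max}/C_{A0} = (k₁/k₂)^[k₂/(k₂−k₁)].
= (0.234/0.444)^(0.444/(0.444−0.234)) = (0.5270)^(2.114) = 0.2582.

0.258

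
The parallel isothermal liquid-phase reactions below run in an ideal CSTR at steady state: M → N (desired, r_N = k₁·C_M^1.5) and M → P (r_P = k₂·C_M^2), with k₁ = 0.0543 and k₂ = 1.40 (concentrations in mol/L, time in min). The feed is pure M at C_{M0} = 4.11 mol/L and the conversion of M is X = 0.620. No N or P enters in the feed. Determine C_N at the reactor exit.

Exit C_M = C_{M0}(1−X) = 4.11×0.380 = 1.562 mol/L.
Rates in a CSTR are evaluated at the outlet concentration: r_N = 0.0543×1.562^1.5 = 0.1060, r_P = 1.40×1.562^2 = 3.415.
Fraction of consumed M going to N: r_N/(r_N+r_P) = 0.03010.
C_N = 0.03010·C_{M0}·X = 0.03010×4.11×0.620 = 0.0767 mol/L.

0.0767 mol/L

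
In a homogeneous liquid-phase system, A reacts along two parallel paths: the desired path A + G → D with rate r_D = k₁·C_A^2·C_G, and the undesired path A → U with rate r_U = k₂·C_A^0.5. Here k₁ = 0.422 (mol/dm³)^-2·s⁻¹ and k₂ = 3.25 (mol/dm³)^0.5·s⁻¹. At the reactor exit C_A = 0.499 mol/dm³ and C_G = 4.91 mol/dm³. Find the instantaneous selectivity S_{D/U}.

0.225

S_{D/U} = r_D/r_U = (k₁·C_A^2·C_G)/(k₂·C_A^0.5) = (k₁/k₂)·C_A^1.5·C_G.
= (0.422×0.4990^2×4.910) / (3.25×0.4990^0.5) = 0.5159/2.296 = 0.225.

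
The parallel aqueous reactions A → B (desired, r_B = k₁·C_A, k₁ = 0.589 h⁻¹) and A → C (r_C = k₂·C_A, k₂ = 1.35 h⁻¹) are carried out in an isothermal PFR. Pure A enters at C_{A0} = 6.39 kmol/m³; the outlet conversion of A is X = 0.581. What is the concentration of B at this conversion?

C_A = C_{A0}(1−X) = 2.677 kmol/m³.
Both paths are first order in A, so the instantaneous fraction to B is constant: dC_B/d(−C_A) = k₁/(k₁+k₂) = 0.3038.
C_B = 0.3038·(C_{A0}−C_A) = 0.3038×3.713 = 1.13 kmol/m³.

1.13 kmol/m³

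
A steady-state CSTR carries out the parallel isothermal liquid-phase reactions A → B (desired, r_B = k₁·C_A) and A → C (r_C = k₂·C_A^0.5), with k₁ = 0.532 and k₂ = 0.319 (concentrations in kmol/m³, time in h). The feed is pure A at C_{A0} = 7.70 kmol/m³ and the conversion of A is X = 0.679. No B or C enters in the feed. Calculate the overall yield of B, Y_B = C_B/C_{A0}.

Exit C_A = C_{A0}(1−X) = 7.70×0.321 = 2.472 kmol/m³.
A CSTR operates uniformly at the exit composition, giving r_B = 1.315 and r_C = 0.5015 (each k·C_A^n at C_A = 2.472).
Fraction of consumed A going to B: r_B/(r_B+r_C) = 0.7239.
C_B = 0.7239·C_{A0}·X = 0.7239×7.70×0.679 = 3.78 kmol/m³; Y_B = C_B/C_{A0} = 0.492.

0.492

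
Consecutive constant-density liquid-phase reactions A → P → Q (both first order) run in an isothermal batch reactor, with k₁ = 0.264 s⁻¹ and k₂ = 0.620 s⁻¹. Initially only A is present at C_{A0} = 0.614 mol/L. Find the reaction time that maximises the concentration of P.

2.40 s

For first-order series the maximum of C_P occurs at t_opt = ln(k₂/k₁)/(k₂−k₁).
= ln(0.620/0.264)/(0.620−0.264) = ln(2.348)/0.3560 = 0.8538/0.3560 = 2.40 s.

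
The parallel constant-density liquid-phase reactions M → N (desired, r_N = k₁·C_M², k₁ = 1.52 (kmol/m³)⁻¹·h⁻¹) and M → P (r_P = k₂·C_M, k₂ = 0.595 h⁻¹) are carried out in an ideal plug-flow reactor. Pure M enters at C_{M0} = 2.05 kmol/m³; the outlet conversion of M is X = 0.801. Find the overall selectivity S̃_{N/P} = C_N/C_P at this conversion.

2.76

C_M = C_{M0}(1−X) = 0.4079 kmol/m³.
Along a PFR/batch, dC_P/dC_M = −r_P/(r_N+r_P) = −k₂/(k₂+k₁·C_M).
Integrating from C_{M0} to C_M: C_P = (0.595/1.52)·ln[(0.595+1.52·2.05)/(0.595+1.52·0.408)] = 0.3914·ln(3.711/1.215) = 0.4370 kmol/m³.
Then C_N = (C_{M0}−C_M) − C_P = 1.642 − 0.4370 = 1.205 kmol/m³.
S̃_{N/P} = C_N/C_P = 1.205/0.4370 = 2.76.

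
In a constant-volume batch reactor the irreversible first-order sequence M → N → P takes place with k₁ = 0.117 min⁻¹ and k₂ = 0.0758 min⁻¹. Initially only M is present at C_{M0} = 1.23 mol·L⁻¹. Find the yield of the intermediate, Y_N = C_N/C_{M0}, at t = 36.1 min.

0.142

For first-order series with pure M initially, C_N(t) = k₁C_{M0}/(k₂−k₁)·(e^(−k₁t) − e^(−k₂t)).
e^(−k₁t) = e^(−0.117×36.1) = e^(−4.224) = 0.01464; e^(−k₂t) = e^(−2.736) = 0.06480.
C_N = 0.117×1.23/(0.0758−0.117) × (0.01464−0.06480) = (-3.493)×(-0.05016) = 0.1752 mol·L⁻¹.
Y_N = C_N/C_{M0} = 0.1752/1.23 = 0.142.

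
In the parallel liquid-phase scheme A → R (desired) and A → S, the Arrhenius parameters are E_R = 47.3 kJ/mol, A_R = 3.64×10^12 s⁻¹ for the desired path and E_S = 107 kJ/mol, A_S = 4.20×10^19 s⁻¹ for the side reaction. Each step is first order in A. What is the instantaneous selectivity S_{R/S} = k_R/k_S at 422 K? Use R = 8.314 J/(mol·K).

With equal orders, S_{R/S} = k_R/k_S = (A_R/A_S)·exp[(E_S−E_R)/(RT)].
(E_S−E_R)/(RT) = (107−47.3)×10³/(8.314×422) = 59700/3509 = 17.02.
k_R/k_S = (3.64×10^12/4.20×10^19)·exp(17.02) = 8.667×10^-8 × 2.454×10^7 = 2.13.

2.13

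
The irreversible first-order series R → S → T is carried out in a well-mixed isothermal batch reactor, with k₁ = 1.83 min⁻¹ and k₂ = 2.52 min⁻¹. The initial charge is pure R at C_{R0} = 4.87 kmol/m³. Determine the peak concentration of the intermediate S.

1.51 kmol/m³

Evaluating C_S at t_opt = ln(k₂/k₁)/(k₂−k₁) gives C_{S,max}/C_{R0} = (k₁/k₂)^[k₂/(k₂−k₁)].
= (1.83/2.52)^(2.52/(2.52−1.83)) = (0.7262)^(3.652) = 0.3108.
C_{S,max} = 0.3108×4.87 = 1.51 kmol/m³.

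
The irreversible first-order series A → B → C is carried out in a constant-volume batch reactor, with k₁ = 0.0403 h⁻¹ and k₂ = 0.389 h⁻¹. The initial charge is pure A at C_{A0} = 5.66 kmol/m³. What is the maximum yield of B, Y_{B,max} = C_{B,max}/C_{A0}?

Evaluating C_B at t_opt = ln(k₂/k₁)/(k₂−k₁) gives C_{B,max}/C_{A0} = (k₁/k₂)^[k₂/(k₂−k₁)].
= (0.0403/0.389)^(0.389/(0.389−0.0403)) = (0.1036)^(1.116) = 0.07972.

0.0797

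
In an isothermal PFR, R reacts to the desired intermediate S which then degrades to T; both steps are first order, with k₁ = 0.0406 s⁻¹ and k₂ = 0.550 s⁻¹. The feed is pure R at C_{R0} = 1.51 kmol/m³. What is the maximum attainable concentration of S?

For a first-order series the maximum intermediate yield is C_{S,max}/C_{R0} = (k₁/k₂)^[k₂/(k₂−k₁)].
= (0.0406/0.550)^(0.550/(0.550−0.0406)) = (0.07382)^(1.080) = 0.05997.
C_{S,max} = 0.05997×1.51 = 0.0906 kmol/m³.

0.0906 kmol/m³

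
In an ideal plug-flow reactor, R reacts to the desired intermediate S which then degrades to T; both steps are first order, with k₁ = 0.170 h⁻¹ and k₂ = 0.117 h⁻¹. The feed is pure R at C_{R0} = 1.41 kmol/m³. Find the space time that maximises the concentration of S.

7.05 h

The intermediate peaks when r₁ = r₂, i.e. k₁e^(−k₁τ) = k₂e^(−k₂τ), giving τ_opt = ln(k₂/k₁)/(k₂−k₁).
= ln(0.117/0.170)/(0.117−0.170) = ln(0.6882)/-0.05300 = -0.3736/-0.05300 = 7.05 h.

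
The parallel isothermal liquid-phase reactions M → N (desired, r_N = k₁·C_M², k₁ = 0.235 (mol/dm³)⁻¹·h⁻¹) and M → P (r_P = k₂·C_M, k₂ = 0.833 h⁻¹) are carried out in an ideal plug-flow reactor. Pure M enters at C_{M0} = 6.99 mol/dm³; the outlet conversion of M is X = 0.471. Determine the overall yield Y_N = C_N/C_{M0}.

0.281

C_M = C_{M0}(1−X) = 3.698 mol/dm³.
Along a PFR/batch, dC_P/dC_M = −r_P/(r_N+r_P) = −k₂/(k₂+k₁·C_M).
Integrating from C_{M0} to C_M: C_P = (0.833/0.235)·ln[(0.833+0.235·6.99)/(0.833+0.235·3.70)] = 3.545·ln(2.476/1.702) = 1.328 mol/dm³.
Then C_N = (C_{M0}−C_M) − C_P = 3.292 − 1.328 = 1.964 mol/dm³.
Y_N = C_N/C_{M0} = 1.964/6.99 = 0.281.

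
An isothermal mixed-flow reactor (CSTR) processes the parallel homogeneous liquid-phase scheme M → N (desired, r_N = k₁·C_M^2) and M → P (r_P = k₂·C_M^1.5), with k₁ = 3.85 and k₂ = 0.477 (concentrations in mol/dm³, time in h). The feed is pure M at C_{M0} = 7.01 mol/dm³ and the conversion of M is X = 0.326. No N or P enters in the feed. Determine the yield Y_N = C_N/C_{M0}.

Exit C_M = C_{M0}(1−X) = 7.01×0.674 = 4.725 mol/dm³.
Rates in a CSTR are evaluated at the outlet concentration: r_N = 3.85×4.725^2 = 85.94, r_P = 0.477×4.725^1.5 = 4.899.
Fraction of consumed M going to N: r_N/(r_N+r_P) = 0.9461.
C_N = 0.9461·C_{M0}·X = 0.9461×7.01×0.326 = 2.16 mol/dm³; Y_N = C_N/C_{M0} = 0.308.

0.308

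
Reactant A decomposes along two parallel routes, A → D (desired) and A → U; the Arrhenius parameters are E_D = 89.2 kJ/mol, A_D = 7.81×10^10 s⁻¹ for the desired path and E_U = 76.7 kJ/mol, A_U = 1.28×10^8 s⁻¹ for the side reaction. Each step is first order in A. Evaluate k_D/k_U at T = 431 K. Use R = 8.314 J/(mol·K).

18.6

k_D/k_U = (A_D/A_U)·exp[−(E_D−E_U)/(RT)] = (A_D/A_U)·exp[(E_U−E_D)/(RT)].
(E_U−E_D)/(RT) = (76.7−89.2)×10³/(8.314×431) = -12500/3583 = -3.488.
k_D/k_U = (7.81×10^10/1.28×10^8)·exp(-3.488) = 610.2 × 0.03055 = 18.6.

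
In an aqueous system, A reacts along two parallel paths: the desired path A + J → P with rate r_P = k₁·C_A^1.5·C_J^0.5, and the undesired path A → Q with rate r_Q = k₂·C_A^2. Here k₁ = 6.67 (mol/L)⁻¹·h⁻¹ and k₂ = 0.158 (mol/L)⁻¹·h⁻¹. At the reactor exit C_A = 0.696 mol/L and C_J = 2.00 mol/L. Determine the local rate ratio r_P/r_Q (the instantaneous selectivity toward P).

S_{P/Q} = r_P/r_Q = (k₁·C_A^1.5·C_J^0.5)/(k₂·C_A^2) = (k₁/k₂)·C_A^-0.5·C_J^0.5.
= (6.67×0.6960^1.5×2.000^0.5) / (0.158×0.6960^2) = 5.477/0.07654 = 71.6.
The undesired path is higher order in A, so low C_A (CSTR or dilute feed) favours P.

71.6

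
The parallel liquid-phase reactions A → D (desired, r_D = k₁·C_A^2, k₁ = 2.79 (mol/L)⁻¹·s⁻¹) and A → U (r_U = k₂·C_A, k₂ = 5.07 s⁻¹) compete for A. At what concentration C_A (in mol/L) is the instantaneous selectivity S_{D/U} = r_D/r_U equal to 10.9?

19.8 mol/L

S_{D/U} = (k₁/k₂)·C_A ⇒ C_A = S·k₂/k₁.
= 10.9×5.07/2.79 = 19.8 mol/L.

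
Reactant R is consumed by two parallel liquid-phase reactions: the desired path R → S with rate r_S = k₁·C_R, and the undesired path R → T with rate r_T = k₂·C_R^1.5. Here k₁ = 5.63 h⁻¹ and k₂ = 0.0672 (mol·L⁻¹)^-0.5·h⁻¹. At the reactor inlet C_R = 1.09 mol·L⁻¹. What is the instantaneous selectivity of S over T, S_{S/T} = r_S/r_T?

80.2

S_{S/T} = r_S/r_T = (k₁·C_R)/(k₂·C_R^1.5) = (k₁/k₂)·C_R^-0.5.
= (5.63×1.090) / (0.0672×1.090^1.5) = 6.137/0.07647 = 80.2.
The undesired path is higher order in R, so low C_R (CSTR or dilute feed) favours S.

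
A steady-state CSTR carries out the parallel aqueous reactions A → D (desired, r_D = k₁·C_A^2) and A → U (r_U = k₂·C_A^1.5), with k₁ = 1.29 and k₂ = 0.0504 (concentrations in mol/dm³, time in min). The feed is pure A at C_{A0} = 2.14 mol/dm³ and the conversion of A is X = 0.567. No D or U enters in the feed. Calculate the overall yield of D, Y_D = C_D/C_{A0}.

Exit C_A = C_{A0}(1−X) = 2.14×0.433 = 0.9266 mol/dm³.
A CSTR operates uniformly at the exit composition, giving r_D = 1.108 and r_U = 0.04496 (each k·C_A^n at C_A = 0.9266).
Fraction of consumed A going to D: r_D/(r_D+r_U) = 0.9610.
C_D = 0.9610·C_{A0}·X = 0.9610×2.14×0.567 = 1.17 mol/dm³; Y_D = C_D/C_{A0} = 0.545.

0.545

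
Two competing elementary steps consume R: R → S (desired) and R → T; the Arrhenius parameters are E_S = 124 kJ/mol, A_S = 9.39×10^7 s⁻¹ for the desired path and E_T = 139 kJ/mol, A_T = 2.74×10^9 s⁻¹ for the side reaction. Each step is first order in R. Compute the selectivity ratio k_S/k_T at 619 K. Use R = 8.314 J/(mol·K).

With equal orders, S_{S/T} = k_S/k_T = (A_S/A_T)·exp[(E_T−E_S)/(RT)].
(E_T−E_S)/(RT) = (139−124)×10³/(8.314×619) = 15000/5146 = 2.915.
k_S/k_T = (9.39×10^7/2.74×10^9)·exp(2.915) = 0.03427 × 18.44 = 0.632.
Since E_S < E_T, lowering the temperature improves selectivity toward S.

0.632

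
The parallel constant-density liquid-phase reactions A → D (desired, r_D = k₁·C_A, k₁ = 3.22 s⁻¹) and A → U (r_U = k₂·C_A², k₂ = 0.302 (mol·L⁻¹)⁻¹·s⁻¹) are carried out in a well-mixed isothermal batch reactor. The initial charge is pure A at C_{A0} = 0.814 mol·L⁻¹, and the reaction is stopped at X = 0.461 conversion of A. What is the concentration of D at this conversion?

C_A = C_{A0}(1−X) = 0.4387 mol·L⁻¹.
Along a PFR/batch, dC_D/dC_A = −r_D/(r_D+r_U) = −k₁/(k₁+k₂·C_A).
Integrating from C_{A0} to C_A: C_D = (3.22/0.302)·ln[(3.22+0.302·0.814)/(3.22+0.302·0.439)] = 10.66·ln(3.466/3.353) = 0.3545 mol·L⁻¹.

0.354 mol·L⁻¹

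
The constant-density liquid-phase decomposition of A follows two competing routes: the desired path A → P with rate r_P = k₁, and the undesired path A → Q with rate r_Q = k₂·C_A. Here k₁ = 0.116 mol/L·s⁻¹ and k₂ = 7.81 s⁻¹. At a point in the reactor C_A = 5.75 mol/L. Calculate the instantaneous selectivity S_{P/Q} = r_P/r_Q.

S_{P/Q} = r_P/r_Q = (k₁)/(k₂·C_A) = (k₁/k₂)·C_A⁻¹.
= (0.116) / (7.81×5.750) = 0.1160/44.91 = 0.00258.
The undesired path is higher order in A, so low C_A (CSTR or dilute feed) favours P.

0.00258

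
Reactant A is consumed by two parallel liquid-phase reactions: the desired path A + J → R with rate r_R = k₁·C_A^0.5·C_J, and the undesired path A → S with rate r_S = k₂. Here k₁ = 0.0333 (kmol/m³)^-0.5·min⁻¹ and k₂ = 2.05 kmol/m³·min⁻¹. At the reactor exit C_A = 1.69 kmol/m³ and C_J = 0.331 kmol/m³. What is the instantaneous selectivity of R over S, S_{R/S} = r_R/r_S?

S_{R/S} = r_R/r_S = (k₁·C_A^0.5·C_J)/(k₂) = (k₁/k₂)·C_A^0.5·C_J.
= (0.0333×1.690^0.5×0.3310) / (2.05) = 0.01433/2.050 = 0.00699.
Since the desired path is higher order in A, keeping C_A high (PFR or concentrated feed) favours R.

0.00699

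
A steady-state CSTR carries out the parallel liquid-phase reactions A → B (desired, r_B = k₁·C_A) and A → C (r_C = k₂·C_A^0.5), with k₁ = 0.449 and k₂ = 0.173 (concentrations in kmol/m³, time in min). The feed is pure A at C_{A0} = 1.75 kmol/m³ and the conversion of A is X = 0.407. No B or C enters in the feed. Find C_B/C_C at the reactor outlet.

Exit C_A = C_{A0}(1−X) = 1.75×0.593 = 1.038 kmol/m³.
In a CSTR the entire volume is at exit conditions, so r_B = 0.449×1.038 = 0.4659 and r_C = 0.173×1.038^0.5 = 0.1762.
Overall selectivity = C_B/C_C = r_Bτ/(r_Cτ) = r_B/r_C = 2.64.

2.64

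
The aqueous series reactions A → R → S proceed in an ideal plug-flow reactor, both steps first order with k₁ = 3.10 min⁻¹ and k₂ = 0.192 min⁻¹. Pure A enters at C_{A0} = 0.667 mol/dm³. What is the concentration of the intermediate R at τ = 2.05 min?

0.478 mol/dm³

The intermediate concentration in a first-order A→B→C sequence is C_R = k₁C_{A0}(e^(−k₁τ) − e^(−k₂τ))/(k₂−k₁).
e^(−k₁τ) = e^(−3.10×2.05) = e^(−6.355) = 0.001738; e^(−k₂τ) = e^(−0.3936) = 0.6746.
C_R = 3.10×0.667/(0.192−3.10) × (0.001738−0.6746) = (-0.7110)×(-0.6729) = 0.4784 mol/dm³.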